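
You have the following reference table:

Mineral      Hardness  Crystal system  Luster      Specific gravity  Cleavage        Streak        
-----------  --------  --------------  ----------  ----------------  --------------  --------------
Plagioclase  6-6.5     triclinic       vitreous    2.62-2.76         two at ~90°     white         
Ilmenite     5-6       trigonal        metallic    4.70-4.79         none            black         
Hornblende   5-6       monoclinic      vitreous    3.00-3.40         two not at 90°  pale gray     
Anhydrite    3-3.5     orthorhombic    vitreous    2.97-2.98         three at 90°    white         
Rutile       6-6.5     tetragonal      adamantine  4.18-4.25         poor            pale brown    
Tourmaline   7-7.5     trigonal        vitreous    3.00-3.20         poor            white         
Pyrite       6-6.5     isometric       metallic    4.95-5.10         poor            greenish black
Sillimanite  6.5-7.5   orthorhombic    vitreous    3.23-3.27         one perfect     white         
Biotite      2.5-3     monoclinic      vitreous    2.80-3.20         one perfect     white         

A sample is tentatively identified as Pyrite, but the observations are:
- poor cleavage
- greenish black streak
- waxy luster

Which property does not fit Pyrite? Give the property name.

luster

Poor cleavage: Pyrite has cleavage poor — within range.
Greenish black streak: Pyrite has greenish black streak — within range.
Waxy luster: Pyrite has metallic luster — does not match.
The luster is the one property that does not fit.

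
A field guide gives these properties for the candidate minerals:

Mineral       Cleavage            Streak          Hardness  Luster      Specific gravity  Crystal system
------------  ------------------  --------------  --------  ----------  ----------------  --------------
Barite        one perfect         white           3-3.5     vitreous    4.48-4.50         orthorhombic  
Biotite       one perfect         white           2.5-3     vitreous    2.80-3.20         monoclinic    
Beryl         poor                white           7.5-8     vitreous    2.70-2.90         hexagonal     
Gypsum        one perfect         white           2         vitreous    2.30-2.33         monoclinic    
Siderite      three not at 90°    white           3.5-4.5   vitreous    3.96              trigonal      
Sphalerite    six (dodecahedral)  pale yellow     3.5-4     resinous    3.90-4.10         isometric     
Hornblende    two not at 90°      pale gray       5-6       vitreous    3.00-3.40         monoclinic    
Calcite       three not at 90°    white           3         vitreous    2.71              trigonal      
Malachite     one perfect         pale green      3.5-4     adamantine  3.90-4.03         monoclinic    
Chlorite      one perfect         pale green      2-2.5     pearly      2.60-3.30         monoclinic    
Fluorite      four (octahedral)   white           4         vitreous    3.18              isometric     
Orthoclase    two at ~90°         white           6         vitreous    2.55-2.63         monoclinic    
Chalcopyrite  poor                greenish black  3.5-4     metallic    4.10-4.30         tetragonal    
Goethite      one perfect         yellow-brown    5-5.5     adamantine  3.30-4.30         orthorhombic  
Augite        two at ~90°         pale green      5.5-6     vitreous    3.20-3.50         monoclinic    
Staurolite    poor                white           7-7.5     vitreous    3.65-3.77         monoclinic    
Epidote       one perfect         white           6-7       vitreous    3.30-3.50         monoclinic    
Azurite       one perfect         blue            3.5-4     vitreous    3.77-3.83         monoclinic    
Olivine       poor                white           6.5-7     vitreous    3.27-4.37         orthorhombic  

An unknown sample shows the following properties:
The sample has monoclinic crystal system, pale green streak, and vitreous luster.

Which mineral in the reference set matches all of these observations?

Monoclinic crystal system — leaves Biotite, Gypsum, Hornblende, Malachite, Chlorite, Orthoclase, Augite, Staurolite, Epidote, Azurite.
Pale green streak — leaves Malachite, Chlorite, Augite.
Vitreous luster — Augite remains.
The only mineral consistent with every observation is Augite.

Augite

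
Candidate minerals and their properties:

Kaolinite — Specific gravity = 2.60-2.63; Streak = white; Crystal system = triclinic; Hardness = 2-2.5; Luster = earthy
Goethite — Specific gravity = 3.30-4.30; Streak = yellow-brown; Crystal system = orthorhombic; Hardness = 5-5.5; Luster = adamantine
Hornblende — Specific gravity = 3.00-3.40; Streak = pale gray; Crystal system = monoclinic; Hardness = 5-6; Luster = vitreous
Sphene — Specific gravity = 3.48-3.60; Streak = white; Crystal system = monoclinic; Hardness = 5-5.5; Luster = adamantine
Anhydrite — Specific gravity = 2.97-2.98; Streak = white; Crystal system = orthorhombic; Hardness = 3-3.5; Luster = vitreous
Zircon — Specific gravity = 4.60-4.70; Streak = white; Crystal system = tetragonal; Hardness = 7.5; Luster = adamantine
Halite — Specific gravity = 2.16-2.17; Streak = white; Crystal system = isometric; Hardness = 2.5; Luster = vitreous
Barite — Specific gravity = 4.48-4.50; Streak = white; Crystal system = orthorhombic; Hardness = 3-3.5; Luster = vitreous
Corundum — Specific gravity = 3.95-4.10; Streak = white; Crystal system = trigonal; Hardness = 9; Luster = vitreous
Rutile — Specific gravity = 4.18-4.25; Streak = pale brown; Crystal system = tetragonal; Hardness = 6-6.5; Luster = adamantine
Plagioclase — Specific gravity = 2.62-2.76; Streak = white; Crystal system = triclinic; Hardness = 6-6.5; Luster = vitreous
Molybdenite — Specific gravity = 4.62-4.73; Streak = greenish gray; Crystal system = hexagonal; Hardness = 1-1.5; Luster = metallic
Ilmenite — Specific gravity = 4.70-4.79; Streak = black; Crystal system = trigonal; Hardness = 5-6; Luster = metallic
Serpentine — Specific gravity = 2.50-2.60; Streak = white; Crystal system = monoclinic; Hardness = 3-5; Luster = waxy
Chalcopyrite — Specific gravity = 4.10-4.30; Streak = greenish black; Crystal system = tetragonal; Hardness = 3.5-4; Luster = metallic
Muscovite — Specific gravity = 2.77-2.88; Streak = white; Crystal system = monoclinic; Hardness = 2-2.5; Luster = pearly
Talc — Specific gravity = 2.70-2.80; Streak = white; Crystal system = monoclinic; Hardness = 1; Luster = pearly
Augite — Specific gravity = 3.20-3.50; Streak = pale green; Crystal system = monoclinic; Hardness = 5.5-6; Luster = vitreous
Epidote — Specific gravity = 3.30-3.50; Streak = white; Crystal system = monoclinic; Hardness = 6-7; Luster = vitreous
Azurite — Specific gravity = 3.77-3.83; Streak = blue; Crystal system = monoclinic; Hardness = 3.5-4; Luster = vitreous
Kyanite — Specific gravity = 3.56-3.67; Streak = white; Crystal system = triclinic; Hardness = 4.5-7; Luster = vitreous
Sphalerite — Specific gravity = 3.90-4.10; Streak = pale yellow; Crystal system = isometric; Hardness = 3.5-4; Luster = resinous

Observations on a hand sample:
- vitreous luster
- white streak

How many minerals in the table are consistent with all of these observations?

7

Vitreous luster: Hornblende, Anhydrite, Halite, Barite, Corundum, Plagioclase, Augite, Epidote, Azurite, Kyanite remain.
White streak excludes Hornblende, Augite, Azurite.
Consistent with every observation: Anhydrite, Barite, Corundum, Epidote, Halite, Kyanite, Plagioclase.
That is 7 minerals.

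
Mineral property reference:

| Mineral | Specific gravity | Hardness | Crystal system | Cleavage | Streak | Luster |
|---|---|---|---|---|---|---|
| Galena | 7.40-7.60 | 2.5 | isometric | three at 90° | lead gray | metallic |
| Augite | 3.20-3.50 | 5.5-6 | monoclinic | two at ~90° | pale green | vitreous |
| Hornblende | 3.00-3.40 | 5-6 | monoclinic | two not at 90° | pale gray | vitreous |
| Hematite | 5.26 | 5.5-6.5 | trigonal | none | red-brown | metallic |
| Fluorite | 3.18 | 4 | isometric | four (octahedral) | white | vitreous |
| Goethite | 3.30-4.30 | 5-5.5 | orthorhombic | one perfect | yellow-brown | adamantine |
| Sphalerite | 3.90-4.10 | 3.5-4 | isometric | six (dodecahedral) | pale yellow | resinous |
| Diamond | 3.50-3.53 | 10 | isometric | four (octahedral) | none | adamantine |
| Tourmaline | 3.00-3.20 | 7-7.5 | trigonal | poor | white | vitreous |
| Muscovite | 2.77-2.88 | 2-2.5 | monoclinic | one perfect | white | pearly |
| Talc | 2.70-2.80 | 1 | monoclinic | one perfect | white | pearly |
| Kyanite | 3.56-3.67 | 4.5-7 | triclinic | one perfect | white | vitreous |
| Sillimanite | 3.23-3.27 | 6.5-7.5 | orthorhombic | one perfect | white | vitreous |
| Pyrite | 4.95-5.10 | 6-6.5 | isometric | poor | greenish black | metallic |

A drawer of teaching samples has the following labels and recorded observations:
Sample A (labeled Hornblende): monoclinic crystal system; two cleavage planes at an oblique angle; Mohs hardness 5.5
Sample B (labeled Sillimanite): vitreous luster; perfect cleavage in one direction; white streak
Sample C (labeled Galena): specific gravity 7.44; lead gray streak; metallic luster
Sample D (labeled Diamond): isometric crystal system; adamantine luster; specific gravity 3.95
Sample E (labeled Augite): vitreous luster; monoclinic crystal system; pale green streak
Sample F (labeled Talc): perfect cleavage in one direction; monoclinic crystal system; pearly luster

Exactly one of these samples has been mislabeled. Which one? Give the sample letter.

Sample A: observations are consistent with Hornblende.
Sample B: observations are consistent with Sillimanite.
Sample C: observations are consistent with Galena.
Sample D: Diamond has SG 3.50-3.53, but the record shows specific gravity 3.95 — this label is wrong.
Sample E: observations are consistent with Augite.
Sample F: observations are consistent with Talc.
Only sample D is inconsistent with its label.

D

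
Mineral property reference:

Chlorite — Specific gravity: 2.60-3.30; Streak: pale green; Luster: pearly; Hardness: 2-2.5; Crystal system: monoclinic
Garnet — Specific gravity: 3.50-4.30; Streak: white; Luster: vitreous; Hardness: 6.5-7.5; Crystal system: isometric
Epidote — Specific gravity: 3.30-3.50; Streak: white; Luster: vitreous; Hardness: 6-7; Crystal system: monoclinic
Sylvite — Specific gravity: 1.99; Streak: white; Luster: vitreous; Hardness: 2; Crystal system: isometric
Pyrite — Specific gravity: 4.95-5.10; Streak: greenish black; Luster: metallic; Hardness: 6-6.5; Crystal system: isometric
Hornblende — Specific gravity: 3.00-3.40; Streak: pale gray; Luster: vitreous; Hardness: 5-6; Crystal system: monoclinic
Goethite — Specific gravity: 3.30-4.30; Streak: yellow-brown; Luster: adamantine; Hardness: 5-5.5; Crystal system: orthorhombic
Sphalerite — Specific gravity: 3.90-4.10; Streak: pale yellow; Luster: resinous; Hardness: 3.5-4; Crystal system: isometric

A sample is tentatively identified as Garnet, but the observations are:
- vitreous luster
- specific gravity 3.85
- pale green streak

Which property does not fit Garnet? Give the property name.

streak

Vitreous luster: Garnet has vitreous luster — consistent.
Specific gravity 3.85: Garnet has SG 3.50-4.30 — consistent.
Pale green streak: Garnet has white streak — inconsistent.
Everything matches except the streak.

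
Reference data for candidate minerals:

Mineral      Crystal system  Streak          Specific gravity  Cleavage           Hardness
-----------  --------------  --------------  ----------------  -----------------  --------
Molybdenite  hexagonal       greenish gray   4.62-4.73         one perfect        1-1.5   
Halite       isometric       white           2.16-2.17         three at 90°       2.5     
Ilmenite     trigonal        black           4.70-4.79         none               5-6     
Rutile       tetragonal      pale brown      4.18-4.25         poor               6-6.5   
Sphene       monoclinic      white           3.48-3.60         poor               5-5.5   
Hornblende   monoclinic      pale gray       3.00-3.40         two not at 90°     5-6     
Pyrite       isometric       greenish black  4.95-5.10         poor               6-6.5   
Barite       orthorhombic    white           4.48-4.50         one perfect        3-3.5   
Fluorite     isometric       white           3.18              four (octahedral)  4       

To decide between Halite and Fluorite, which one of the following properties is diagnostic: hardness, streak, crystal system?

hardness

Hardness: Halite 2.5, Fluorite 4 — distinct.
Streak: both white — shared.
Crystal system: both isometric — shared.
Of the listed properties, hardness is the one that separates them.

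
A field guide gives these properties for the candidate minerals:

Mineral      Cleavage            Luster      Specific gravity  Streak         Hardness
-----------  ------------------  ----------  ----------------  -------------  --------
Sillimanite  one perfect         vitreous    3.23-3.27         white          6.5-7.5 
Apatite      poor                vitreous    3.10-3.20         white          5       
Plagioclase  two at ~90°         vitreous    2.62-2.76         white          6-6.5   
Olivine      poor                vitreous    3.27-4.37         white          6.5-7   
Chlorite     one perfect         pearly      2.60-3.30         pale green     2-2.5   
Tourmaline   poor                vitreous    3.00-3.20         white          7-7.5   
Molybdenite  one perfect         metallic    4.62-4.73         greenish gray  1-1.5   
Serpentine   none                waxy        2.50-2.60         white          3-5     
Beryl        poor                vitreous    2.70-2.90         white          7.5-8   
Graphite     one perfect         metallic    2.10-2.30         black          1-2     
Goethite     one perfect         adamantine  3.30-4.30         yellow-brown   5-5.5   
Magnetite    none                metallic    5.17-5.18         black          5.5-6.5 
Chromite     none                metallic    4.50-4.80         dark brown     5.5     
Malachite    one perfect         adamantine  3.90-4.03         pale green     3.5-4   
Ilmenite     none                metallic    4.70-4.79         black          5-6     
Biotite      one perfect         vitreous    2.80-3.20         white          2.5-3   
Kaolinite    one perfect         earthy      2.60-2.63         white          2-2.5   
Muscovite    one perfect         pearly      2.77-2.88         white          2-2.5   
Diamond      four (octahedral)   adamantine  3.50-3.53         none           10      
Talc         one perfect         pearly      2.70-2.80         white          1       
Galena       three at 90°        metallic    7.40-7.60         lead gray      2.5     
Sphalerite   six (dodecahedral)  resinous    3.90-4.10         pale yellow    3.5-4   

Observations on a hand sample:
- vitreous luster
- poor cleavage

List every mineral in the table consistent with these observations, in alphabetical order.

Apatite, Beryl, Olivine, Tourmaline

Vitreous luster: leaves Sillimanite, Apatite, Plagioclase, Olivine, Tourmaline, Beryl, Biotite.
Poor cleavage is inconsistent with Sillimanite, Plagioclase, Biotite.
Remaining candidates: Apatite, Beryl, Olivine, Tourmaline.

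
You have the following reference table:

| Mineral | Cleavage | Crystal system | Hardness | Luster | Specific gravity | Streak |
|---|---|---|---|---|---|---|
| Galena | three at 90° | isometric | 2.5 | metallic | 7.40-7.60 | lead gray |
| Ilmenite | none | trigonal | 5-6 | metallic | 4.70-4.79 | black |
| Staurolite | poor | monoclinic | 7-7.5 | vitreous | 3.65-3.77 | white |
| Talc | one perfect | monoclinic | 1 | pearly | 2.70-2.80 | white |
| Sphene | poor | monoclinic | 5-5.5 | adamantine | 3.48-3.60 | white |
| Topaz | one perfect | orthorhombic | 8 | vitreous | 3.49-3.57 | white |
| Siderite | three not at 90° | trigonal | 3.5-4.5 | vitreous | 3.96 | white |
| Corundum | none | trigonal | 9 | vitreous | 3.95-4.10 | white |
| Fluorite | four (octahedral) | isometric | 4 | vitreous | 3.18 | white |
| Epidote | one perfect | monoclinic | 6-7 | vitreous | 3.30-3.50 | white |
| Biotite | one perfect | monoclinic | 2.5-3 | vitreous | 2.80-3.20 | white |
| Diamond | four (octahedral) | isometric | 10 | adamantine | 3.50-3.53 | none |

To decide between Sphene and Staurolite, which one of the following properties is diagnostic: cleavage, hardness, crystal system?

hardness

Cleavage: both poor — identical.
Hardness: Sphene 5-5.5, Staurolite 7-7.5 — distinct.
Crystal system: both monoclinic — identical.
Hardness is the diagnostic property here.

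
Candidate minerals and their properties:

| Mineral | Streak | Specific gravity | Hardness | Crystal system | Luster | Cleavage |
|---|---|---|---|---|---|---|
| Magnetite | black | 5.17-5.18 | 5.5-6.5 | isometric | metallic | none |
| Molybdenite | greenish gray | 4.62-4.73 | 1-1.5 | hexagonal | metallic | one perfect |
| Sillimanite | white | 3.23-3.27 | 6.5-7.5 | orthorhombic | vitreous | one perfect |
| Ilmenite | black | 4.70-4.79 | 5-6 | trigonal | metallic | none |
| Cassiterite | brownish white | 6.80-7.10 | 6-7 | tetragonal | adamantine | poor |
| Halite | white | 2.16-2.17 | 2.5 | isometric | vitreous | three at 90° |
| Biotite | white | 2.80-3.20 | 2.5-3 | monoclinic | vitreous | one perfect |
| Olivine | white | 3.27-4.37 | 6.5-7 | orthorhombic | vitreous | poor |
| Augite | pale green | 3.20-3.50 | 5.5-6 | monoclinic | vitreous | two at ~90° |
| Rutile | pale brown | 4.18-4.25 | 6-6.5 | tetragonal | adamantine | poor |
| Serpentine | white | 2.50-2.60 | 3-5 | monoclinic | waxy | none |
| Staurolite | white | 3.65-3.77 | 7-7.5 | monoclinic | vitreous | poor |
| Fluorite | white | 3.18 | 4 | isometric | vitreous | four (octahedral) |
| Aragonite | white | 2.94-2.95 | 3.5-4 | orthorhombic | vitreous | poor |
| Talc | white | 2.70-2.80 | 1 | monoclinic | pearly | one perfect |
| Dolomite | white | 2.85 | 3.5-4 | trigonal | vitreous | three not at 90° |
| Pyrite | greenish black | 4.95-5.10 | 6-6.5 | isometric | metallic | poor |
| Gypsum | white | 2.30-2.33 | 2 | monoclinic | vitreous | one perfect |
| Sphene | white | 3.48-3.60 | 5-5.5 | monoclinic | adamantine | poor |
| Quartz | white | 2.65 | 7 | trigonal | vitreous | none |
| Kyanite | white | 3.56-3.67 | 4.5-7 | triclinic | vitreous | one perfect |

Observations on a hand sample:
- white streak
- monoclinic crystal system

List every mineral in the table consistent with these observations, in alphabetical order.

White streak: Sillimanite, Halite, Biotite, Olivine, Serpentine, Staurolite, Fluorite, Aragonite, Talc, Dolomite, Gypsum, Sphene, Quartz, Kyanite remain.
Monoclinic crystal system: only Biotite, Serpentine, Staurolite, Talc, Gypsum, Sphene remain.
Consistent with every observation: Biotite, Gypsum, Serpentine, Sphene, Staurolite, Talc.

Biotite, Gypsum, Serpentine, Sphene, Staurolite, Talc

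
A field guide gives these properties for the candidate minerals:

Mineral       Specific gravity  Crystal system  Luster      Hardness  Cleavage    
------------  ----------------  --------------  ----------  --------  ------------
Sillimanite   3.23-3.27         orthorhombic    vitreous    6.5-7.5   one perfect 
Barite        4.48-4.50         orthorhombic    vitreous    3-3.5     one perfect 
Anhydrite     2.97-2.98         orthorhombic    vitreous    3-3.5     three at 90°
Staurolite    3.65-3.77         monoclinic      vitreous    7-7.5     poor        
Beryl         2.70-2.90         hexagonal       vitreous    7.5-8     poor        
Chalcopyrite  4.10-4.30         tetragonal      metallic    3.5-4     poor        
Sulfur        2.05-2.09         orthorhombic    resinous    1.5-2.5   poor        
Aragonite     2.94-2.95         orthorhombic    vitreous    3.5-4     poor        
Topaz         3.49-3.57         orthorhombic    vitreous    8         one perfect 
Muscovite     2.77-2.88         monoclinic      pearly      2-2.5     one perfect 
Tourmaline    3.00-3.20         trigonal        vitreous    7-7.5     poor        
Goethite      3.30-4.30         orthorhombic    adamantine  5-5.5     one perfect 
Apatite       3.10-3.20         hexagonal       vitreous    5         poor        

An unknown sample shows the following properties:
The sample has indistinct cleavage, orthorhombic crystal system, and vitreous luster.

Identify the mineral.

Indistinct cleavage excludes Sillimanite, Barite, Anhydrite, Topaz, Muscovite, Goethite.
Orthorhombic crystal system — Sulfur, Aragonite remain.
Vitreous luster eliminates Sulfur.
Only Aragonite satisfies all observations.

Aragonite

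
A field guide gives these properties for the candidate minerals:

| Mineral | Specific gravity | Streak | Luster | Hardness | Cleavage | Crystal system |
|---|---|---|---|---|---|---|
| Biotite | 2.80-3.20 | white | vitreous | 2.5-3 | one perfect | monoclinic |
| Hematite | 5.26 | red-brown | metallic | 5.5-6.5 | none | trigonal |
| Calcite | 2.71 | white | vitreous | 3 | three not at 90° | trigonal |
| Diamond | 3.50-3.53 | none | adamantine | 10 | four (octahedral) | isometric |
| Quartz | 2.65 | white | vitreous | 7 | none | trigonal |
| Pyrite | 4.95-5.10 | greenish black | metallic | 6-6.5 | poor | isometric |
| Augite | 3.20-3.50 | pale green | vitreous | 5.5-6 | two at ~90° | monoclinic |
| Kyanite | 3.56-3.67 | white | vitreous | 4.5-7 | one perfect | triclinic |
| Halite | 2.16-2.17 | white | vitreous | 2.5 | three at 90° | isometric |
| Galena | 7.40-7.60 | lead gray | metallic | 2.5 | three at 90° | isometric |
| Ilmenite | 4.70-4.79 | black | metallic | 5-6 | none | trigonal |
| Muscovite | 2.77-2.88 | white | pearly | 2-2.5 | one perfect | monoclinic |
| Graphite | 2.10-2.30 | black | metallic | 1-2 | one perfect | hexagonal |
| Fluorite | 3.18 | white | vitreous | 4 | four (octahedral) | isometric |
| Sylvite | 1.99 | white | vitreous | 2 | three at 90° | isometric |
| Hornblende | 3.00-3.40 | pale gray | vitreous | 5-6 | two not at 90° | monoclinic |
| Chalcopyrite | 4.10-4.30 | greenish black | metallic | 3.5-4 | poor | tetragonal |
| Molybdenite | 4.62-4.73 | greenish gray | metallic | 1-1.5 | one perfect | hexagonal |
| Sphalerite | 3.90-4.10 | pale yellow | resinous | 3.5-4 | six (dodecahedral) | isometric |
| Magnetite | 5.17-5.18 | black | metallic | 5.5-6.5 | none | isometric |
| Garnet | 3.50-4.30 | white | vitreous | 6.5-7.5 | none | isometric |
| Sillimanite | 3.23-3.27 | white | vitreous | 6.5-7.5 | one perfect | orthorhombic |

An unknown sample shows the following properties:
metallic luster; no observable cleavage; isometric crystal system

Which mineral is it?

Metallic luster — Hematite, Pyrite, Galena, Ilmenite, Graphite, Chalcopyrite, Molybdenite, Magnetite remain.
No observable cleavage — only Hematite, Ilmenite, Magnetite remain.
Isometric crystal system — leaves Magnetite.
Only Magnetite satisfies all observations.

Magnetite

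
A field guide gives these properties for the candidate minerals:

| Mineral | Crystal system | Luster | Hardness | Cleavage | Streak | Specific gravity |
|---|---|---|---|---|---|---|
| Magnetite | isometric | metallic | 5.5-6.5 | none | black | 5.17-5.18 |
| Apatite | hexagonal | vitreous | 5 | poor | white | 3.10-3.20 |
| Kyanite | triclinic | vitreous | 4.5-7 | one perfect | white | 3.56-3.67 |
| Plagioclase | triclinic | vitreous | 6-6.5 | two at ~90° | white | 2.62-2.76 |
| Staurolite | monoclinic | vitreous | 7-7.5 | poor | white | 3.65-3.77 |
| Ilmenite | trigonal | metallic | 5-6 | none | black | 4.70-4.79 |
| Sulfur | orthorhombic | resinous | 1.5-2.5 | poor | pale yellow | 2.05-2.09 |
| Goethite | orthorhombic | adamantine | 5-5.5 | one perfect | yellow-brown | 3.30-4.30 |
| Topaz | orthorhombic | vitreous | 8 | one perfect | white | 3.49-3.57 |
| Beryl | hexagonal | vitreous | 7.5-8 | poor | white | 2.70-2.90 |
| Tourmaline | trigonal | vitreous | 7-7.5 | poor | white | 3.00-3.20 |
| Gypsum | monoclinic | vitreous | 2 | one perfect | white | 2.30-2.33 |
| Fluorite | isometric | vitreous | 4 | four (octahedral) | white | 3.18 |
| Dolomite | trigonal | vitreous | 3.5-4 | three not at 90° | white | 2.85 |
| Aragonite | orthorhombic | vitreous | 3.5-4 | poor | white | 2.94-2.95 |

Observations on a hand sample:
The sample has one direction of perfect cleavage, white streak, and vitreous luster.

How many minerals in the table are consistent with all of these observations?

One direction of perfect cleavage — only Kyanite, Goethite, Topaz, Gypsum remain.
White streak is inconsistent with Goethite.
Vitreous luster — consistent with all remaining minerals.
Remaining candidates: Gypsum, Kyanite, Topaz.
That is 3 minerals.

3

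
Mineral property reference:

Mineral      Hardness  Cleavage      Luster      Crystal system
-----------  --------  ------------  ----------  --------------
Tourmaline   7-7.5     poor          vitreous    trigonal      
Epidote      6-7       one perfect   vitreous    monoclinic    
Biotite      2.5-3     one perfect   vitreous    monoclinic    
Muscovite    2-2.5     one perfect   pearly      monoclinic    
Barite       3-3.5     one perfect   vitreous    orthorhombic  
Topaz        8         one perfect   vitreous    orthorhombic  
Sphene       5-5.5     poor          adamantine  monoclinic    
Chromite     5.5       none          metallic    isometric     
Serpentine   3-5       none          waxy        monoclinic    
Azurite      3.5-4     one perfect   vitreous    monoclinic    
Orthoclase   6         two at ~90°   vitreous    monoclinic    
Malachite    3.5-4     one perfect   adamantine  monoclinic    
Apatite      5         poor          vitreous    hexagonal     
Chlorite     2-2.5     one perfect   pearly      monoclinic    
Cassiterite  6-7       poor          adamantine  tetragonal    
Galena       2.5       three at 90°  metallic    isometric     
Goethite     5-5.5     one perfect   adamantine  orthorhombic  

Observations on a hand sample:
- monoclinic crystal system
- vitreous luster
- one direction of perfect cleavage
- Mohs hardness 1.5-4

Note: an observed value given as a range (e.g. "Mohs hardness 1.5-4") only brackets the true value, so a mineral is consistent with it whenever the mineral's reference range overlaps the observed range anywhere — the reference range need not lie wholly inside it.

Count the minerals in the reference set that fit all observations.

2

Monoclinic crystal system: Epidote, Biotite, Muscovite, Sphene, Serpentine, Azurite, Orthoclase, Malachite, Chlorite remain.
Vitreous luster: Epidote, Biotite, Azurite, Orthoclase remain.
One direction of perfect cleavage is inconsistent with Orthoclase.
Mohs hardness 1.5-4 eliminates Epidote.
Remaining candidates: Azurite, Biotite.
That is 2 minerals.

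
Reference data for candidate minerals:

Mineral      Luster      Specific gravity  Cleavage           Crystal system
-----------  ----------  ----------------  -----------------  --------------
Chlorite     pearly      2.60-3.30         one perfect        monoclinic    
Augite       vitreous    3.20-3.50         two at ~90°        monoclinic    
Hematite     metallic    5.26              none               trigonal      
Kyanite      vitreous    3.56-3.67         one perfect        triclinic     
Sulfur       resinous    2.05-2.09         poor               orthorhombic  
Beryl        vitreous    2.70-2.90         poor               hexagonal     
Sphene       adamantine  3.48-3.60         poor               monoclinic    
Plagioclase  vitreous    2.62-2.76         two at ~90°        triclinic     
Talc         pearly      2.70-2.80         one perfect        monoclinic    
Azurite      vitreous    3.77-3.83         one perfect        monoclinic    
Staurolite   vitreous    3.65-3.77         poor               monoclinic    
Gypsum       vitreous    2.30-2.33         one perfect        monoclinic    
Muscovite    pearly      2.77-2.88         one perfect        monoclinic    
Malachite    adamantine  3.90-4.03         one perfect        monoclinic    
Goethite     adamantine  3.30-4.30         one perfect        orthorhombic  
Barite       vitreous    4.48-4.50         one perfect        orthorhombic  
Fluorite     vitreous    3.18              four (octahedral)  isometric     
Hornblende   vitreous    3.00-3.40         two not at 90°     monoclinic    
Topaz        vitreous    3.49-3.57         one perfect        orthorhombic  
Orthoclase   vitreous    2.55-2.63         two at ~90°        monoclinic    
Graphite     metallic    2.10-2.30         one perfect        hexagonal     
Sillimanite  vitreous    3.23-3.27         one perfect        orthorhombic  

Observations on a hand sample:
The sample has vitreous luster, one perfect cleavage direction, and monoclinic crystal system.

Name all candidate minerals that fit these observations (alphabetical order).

Vitreous luster: Augite, Kyanite, Beryl, Plagioclase, Azurite, Staurolite, Gypsum, Barite, Fluorite, Hornblende, Topaz, Orthoclase, Sillimanite remain.
One perfect cleavage direction: Kyanite, Azurite, Gypsum, Barite, Topaz, Sillimanite remain.
Monoclinic crystal system: leaves Azurite, Gypsum.
Consistent with every observation: Azurite, Gypsum.

Azurite, Gypsum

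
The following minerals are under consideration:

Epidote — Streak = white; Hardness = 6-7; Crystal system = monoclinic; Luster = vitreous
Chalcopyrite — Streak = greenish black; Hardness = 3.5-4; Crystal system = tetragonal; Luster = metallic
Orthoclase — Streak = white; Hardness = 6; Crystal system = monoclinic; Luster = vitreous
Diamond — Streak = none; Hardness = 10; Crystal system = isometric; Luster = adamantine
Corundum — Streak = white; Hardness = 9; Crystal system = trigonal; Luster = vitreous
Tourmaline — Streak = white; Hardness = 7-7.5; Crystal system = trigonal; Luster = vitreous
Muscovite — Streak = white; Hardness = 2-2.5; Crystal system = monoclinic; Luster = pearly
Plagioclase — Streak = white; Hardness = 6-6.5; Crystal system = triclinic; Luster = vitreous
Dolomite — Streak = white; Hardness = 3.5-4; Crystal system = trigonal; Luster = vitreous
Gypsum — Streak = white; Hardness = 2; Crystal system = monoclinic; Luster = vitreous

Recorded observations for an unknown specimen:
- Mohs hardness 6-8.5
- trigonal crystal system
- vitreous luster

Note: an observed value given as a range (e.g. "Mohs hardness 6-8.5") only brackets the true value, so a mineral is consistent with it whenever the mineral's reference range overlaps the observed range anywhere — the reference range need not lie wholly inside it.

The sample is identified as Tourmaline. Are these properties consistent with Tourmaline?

Consistent

Mohs hardness 6-8.5 — agrees with Tourmaline (hardness 7-7.5).
Trigonal crystal system — agrees with Tourmaline (trigonal system).
Vitreous luster — agrees with Tourmaline (vitreous luster).
Every observed property is compatible with the reference values for Tourmaline.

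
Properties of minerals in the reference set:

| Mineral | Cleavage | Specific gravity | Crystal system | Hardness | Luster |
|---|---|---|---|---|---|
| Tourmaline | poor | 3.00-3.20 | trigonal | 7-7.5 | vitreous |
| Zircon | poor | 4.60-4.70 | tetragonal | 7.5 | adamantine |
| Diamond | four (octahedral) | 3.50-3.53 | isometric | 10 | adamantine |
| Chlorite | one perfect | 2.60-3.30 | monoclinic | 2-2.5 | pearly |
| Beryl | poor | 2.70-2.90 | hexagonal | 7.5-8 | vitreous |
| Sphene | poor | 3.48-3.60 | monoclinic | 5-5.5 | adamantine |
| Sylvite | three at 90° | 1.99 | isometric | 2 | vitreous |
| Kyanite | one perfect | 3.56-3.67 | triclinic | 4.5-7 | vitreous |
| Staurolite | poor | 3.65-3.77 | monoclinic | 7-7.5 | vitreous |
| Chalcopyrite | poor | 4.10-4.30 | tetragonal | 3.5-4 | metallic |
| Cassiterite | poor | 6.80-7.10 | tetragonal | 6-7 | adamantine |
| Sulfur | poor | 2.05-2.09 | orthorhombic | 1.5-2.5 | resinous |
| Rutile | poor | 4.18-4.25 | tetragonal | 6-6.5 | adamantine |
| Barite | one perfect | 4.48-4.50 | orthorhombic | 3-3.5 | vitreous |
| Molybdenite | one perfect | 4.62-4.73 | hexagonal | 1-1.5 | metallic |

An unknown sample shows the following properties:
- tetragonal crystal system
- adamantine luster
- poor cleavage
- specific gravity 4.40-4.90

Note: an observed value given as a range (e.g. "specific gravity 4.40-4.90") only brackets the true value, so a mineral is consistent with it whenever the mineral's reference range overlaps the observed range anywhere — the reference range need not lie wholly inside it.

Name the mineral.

Zircon

Tetragonal crystal system: only Zircon, Chalcopyrite, Cassiterite, Rutile remain.
Adamantine luster excludes Chalcopyrite.
Poor cleavage: consistent with all remaining minerals.
Specific gravity 4.40-4.90: narrows the field to Zircon.
Only Zircon satisfies all observations.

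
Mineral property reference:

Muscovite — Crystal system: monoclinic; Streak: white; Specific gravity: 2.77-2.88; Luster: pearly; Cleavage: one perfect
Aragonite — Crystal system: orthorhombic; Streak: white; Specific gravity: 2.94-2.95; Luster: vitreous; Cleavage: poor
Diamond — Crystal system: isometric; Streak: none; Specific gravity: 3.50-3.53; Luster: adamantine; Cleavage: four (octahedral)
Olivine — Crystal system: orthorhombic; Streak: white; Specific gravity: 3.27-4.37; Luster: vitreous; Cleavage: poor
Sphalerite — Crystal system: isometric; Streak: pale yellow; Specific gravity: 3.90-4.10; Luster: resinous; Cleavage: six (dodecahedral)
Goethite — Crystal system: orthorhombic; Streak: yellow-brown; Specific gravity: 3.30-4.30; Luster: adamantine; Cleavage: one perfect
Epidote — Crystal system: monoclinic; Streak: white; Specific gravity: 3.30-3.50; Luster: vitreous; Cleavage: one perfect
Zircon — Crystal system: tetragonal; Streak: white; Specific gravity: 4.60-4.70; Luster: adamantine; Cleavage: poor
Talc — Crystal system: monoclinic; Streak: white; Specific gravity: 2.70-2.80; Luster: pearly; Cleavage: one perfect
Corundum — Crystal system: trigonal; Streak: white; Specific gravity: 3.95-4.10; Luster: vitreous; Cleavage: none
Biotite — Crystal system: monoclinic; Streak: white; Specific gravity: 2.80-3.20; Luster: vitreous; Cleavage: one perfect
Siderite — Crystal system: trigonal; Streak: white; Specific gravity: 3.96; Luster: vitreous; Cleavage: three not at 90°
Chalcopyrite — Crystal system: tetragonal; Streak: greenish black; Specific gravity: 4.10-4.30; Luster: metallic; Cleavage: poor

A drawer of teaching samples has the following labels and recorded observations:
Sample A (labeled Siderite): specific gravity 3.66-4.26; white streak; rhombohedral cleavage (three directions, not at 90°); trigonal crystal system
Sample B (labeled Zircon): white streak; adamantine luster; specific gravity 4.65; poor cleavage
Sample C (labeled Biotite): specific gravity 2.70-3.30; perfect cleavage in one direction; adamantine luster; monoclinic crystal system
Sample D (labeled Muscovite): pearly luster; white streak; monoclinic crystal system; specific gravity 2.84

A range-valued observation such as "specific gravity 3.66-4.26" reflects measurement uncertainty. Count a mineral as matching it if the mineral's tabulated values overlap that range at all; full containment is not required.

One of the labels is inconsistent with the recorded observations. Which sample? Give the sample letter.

Sample A: every observation is compatible with the reference values for Siderite.
Sample B: every observation is compatible with the reference values for Zircon.
Sample C: adamantine luster is outside the reference for Biotite (vitreous luster) — mislabeled.
Sample D: every observation is compatible with the reference values for Muscovite.
Sample C is the mislabeled one.

C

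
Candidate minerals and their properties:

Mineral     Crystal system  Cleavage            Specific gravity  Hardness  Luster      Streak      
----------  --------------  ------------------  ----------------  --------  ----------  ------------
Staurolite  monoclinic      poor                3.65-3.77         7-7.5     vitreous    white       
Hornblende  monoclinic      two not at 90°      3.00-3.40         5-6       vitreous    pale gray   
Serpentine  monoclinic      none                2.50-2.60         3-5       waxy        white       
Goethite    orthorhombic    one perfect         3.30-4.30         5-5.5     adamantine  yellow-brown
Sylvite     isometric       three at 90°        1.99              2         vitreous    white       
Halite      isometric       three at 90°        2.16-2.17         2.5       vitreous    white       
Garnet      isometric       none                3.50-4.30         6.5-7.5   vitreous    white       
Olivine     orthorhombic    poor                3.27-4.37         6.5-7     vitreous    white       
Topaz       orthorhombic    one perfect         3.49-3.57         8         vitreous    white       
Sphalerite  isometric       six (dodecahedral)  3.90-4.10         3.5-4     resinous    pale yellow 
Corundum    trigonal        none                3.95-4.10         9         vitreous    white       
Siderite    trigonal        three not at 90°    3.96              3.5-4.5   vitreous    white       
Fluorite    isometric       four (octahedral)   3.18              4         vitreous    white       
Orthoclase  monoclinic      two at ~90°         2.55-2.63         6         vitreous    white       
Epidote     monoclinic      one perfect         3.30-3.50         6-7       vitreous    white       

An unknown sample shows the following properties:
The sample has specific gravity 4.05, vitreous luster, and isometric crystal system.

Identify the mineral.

Specific gravity 4.05: narrows the field to Goethite, Garnet, Olivine, Sphalerite, Corundum.
Vitreous luster eliminates Goethite, Sphalerite.
Isometric crystal system: leaves Garnet.
Only Garnet satisfies all observations.

Garnet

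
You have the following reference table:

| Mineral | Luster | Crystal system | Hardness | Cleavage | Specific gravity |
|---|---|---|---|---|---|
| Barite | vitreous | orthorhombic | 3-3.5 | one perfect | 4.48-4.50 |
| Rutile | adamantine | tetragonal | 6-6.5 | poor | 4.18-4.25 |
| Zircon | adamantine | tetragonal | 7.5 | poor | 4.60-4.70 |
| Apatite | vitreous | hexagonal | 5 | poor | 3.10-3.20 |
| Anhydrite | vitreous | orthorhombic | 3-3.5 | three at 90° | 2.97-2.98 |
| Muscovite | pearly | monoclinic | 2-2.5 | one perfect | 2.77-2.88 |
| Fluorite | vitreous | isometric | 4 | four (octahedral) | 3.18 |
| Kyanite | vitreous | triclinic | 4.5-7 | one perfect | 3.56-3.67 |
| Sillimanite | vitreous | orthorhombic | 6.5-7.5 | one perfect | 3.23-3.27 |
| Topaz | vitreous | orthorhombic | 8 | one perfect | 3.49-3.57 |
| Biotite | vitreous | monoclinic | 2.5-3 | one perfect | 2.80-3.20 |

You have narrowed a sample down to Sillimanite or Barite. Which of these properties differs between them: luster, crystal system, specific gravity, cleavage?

specific gravity

Luster: both vitreous — same for both.
Crystal system: both orthorhombic — same for both.
Specific gravity: Sillimanite 3.23-3.27, Barite 4.48-4.50 — distinct.
Cleavage: both one perfect — same for both.
Specific gravity is the diagnostic property here.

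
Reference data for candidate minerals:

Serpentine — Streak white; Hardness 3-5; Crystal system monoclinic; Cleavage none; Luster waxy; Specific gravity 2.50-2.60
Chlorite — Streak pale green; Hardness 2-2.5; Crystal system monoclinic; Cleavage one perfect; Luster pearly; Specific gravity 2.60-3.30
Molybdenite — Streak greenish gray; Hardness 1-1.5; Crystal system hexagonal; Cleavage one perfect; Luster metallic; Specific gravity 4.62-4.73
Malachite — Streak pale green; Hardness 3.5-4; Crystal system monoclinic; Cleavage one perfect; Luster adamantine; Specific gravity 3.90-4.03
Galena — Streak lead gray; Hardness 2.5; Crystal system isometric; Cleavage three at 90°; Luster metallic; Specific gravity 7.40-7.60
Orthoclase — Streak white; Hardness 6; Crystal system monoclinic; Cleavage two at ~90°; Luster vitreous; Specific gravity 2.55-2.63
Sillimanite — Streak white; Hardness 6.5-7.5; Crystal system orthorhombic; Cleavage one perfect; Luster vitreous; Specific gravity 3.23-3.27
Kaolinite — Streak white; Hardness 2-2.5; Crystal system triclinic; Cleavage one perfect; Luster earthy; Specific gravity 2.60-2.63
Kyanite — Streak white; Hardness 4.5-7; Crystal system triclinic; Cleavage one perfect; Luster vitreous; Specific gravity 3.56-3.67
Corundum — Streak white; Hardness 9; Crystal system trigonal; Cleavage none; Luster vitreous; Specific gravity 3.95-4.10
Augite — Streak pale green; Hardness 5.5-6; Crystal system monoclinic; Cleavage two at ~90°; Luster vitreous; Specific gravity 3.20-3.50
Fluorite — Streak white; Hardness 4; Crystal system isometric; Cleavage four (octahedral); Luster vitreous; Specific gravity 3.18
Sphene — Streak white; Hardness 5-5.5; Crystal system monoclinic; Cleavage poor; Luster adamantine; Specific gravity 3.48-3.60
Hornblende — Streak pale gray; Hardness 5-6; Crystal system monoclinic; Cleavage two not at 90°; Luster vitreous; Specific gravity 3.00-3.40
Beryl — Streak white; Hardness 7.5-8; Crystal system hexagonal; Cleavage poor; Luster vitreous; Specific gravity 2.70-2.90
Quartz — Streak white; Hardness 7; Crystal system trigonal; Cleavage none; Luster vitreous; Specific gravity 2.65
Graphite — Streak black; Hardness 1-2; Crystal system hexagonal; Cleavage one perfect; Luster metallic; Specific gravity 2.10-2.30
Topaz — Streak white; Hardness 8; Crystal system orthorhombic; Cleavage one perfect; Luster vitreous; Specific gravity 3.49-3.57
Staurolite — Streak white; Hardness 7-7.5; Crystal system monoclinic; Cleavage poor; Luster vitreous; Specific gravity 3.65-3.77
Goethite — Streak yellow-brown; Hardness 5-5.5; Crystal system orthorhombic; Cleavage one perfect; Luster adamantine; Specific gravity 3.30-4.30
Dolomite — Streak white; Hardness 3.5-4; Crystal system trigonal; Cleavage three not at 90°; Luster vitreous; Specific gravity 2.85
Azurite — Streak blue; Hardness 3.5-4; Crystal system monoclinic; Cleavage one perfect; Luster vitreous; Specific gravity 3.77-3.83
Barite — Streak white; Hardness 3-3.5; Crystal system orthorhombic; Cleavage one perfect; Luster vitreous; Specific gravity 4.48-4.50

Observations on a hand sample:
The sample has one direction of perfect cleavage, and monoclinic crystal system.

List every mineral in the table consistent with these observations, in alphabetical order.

One direction of perfect cleavage: narrows the field to Chlorite, Molybdenite, Malachite, Sillimanite, Kaolinite, Kyanite, Graphite, Topaz, Goethite, Azurite, Barite.
Monoclinic crystal system: leaves Chlorite, Malachite, Azurite.
Consistent with every observation: Azurite, Chlorite, Malachite.

Azurite, Chlorite, Malachite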